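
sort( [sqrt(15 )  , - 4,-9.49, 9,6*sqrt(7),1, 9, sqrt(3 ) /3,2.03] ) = [ - 9.49, - 4, sqrt(3 )/3, 1,2.03, sqrt( 15), 9,9,6*sqrt( 7) ] 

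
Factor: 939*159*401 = 3^2*53^1 *313^1*401^1 =59869701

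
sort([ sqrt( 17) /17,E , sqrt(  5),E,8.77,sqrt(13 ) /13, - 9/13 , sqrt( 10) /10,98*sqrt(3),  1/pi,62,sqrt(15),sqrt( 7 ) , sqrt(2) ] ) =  [  -  9/13,sqrt( 17 ) /17,sqrt(13) /13, sqrt( 10)/10,1/pi , sqrt (2), sqrt(5),sqrt(7 ) , E, E,sqrt(15), 8.77,62,98*sqrt(3)] 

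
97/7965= 97/7965 = 0.01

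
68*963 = 65484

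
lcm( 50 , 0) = 0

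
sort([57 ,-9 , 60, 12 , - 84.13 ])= [ - 84.13, - 9 , 12,57,60 ]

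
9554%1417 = 1052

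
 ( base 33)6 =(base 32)6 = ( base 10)6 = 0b110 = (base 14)6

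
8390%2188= 1826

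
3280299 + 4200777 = 7481076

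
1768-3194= -1426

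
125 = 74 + 51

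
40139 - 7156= 32983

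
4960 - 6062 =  - 1102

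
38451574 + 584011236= 622462810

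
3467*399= 1383333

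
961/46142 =961/46142 = 0.02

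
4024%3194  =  830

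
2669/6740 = 2669/6740 =0.40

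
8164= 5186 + 2978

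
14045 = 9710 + 4335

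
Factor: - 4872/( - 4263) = 2^3*7^( - 1) = 8/7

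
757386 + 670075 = 1427461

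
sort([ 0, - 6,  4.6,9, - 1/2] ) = [- 6,- 1/2, 0,4.6,9]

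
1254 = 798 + 456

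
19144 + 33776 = 52920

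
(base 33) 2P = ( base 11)83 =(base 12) 77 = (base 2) 1011011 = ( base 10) 91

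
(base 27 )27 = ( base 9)67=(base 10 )61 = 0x3D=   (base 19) 34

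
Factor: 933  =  3^1*311^1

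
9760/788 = 2440/197 =12.39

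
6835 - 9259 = -2424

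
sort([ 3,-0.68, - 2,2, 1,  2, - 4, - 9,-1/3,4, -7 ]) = [ - 9,-7,-4, - 2, - 0.68,-1/3, 1, 2,2, 3, 4]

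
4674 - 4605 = 69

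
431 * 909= 391779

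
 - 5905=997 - 6902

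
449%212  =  25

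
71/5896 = 71/5896 = 0.01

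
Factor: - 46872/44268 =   -  2^1 *3^2* 17^ ( - 1) = - 18/17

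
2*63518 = 127036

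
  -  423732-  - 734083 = 310351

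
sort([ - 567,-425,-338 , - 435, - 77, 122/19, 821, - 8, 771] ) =[ - 567, - 435, - 425,  -  338, - 77, - 8, 122/19,  771,821]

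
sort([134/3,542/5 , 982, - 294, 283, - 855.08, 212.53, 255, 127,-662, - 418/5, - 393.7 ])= [-855.08, - 662 , - 393.7,  -  294,-418/5,  134/3, 542/5, 127, 212.53,  255, 283, 982]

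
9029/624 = 14+293/624 = 14.47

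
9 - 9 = 0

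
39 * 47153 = 1838967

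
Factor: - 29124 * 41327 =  - 2^2 * 3^2 * 11^1*13^1 * 17^2 *809^1 = - 1203607548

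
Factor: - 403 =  - 13^1*31^1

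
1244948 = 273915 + 971033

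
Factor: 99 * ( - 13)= - 1287 = - 3^2 * 11^1*13^1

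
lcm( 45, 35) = 315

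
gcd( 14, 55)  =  1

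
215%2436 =215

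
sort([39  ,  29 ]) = [29,  39 ]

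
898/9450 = 449/4725 =0.10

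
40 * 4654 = 186160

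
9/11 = 9/11 = 0.82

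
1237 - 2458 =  - 1221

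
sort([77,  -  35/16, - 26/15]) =[ - 35/16, - 26/15, 77 ] 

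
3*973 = 2919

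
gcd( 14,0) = 14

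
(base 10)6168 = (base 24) AH0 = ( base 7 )23661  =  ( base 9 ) 8413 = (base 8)14030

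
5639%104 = 23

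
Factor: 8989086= 2^1*3^1*41^1*36541^1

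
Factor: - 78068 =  - 2^2*29^1*673^1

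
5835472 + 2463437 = 8298909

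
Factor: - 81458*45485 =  - 2^1*5^1*11^1*13^2*241^1*827^1 = - 3705117130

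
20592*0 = 0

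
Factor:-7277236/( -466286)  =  2^1*241^1 * 7549^1*233143^( - 1 ) = 3638618/233143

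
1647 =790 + 857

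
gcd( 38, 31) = 1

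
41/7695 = 41/7695 = 0.01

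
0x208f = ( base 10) 8335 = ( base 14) 3075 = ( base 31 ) 8kr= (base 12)49a7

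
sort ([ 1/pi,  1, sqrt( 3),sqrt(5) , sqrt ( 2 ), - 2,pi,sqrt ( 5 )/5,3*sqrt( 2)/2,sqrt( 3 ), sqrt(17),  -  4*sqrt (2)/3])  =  [ - 2, - 4 * sqrt( 2) /3,1/pi,sqrt(5 ) /5,1, sqrt( 2), sqrt( 3),sqrt( 3),3*sqrt( 2 )/2,  sqrt( 5), pi,sqrt( 17 ) ]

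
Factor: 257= 257^1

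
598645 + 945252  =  1543897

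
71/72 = 71/72 = 0.99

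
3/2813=3/2813  =  0.00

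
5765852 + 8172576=13938428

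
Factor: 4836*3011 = 2^2*3^1*13^1* 31^1*3011^1 = 14561196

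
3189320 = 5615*568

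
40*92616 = 3704640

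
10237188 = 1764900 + 8472288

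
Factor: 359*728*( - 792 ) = - 206990784 = -2^6*3^2*7^1*11^1  *13^1  *  359^1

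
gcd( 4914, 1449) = 63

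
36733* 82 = 3012106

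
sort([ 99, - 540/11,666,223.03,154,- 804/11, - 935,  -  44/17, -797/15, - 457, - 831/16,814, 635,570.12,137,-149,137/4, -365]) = [ - 935, - 457, - 365,  -  149, - 804/11, - 797/15, - 831/16, - 540/11, - 44/17, 137/4,99,137,154, 223.03,570.12,635, 666,  814]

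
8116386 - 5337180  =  2779206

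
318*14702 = 4675236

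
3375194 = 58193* 58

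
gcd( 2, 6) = 2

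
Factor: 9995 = 5^1*1999^1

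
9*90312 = 812808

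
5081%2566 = 2515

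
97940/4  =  24485 = 24485.00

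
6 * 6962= 41772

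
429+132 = 561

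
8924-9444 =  - 520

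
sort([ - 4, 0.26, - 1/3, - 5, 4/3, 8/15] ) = [ - 5, - 4 , - 1/3, 0.26,  8/15, 4/3 ]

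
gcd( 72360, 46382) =2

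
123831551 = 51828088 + 72003463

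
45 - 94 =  - 49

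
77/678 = 77/678 =0.11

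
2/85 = 2/85 = 0.02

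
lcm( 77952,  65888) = 5534592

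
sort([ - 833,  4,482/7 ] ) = [-833,  4,482/7]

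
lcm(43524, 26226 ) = 2045628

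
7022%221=171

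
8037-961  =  7076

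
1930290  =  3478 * 555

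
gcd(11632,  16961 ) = 1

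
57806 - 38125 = 19681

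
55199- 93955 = - 38756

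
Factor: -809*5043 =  - 3^1*41^2*  809^1 = - 4079787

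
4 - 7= -3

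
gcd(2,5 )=1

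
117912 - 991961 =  - 874049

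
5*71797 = 358985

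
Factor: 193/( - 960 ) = -2^(-6 ) *3^( - 1 )*5^( - 1)*193^1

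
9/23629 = 9/23629 =0.00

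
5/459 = 5/459=0.01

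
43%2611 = 43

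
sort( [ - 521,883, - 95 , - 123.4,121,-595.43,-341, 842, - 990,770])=[ - 990, - 595.43, - 521 , - 341, -123.4, - 95,121, 770, 842,883 ] 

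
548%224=100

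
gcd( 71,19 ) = 1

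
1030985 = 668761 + 362224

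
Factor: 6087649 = 17^1  *  113^1*3169^1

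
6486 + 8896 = 15382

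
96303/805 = 96303/805 = 119.63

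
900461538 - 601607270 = 298854268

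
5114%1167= 446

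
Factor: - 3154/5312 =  - 2^(-5)* 19^1  =  - 19/32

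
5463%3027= 2436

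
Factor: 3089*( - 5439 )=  - 16801071 = - 3^1*7^2 * 37^1*3089^1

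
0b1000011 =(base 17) 3G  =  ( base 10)67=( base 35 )1w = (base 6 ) 151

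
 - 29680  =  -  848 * 35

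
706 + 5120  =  5826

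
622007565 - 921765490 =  - 299757925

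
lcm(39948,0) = 0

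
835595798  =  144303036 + 691292762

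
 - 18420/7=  - 2632+ 4/7 = - 2631.43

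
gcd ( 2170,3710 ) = 70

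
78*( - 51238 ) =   -  3996564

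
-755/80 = -10 + 9/16 =- 9.44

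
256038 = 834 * 307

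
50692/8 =6336 + 1/2 = 6336.50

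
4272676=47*90908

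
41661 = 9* 4629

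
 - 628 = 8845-9473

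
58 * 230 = 13340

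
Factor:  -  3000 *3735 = -2^3*3^3 *5^4*83^1 = - 11205000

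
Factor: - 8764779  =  - 3^1*2921593^1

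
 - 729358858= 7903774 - 737262632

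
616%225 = 166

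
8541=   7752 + 789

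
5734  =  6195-461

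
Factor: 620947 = 620947^1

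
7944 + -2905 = 5039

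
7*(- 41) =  - 287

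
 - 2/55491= - 2/55491 = - 0.00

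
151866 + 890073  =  1041939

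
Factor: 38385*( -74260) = -2^2*3^2 * 5^2 *47^1*79^1*853^1 =- 2850470100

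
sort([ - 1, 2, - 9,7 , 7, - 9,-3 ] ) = [ - 9, - 9,- 3, - 1, 2, 7,7]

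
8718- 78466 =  - 69748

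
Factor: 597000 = 2^3*3^1*5^3*199^1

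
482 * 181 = 87242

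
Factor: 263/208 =2^(-4)*13^(-1)*263^1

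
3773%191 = 144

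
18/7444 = 9/3722 = 0.00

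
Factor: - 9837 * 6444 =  - 63389628 = - 2^2*3^4*179^1*1093^1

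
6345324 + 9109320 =15454644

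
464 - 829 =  - 365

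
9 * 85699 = 771291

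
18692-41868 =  - 23176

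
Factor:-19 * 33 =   -  3^1*11^1*19^1= -  627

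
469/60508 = 67/8644=0.01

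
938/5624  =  469/2812 =0.17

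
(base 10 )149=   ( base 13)B6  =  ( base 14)A9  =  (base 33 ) 4h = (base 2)10010101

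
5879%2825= 229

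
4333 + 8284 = 12617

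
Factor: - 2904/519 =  - 968/173 = - 2^3 * 11^2*173^ ( - 1) 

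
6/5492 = 3/2746 = 0.00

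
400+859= 1259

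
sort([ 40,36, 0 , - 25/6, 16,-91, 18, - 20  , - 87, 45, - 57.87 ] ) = [ - 91, - 87, - 57.87, -20, - 25/6, 0, 16, 18,  36 , 40, 45]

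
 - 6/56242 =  - 1 + 28118/28121 = - 0.00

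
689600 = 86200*8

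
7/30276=7/30276 = 0.00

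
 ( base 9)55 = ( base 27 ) 1N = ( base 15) 35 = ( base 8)62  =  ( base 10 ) 50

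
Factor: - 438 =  - 2^1*3^1*73^1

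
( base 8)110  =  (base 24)30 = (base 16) 48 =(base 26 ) 2k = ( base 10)72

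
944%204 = 128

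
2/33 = 2/33 = 0.06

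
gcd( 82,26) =2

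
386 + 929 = 1315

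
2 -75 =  - 73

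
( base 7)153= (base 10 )87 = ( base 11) 7a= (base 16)57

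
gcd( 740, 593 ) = 1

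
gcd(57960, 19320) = 19320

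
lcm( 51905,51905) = 51905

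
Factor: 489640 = 2^3*5^1*12241^1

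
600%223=154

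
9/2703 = 3/901 = 0.00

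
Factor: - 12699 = - 3^2*17^1*83^1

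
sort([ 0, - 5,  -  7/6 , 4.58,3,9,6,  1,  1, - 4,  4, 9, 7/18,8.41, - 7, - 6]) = [ - 7, - 6,-5, - 4, - 7/6,  0 , 7/18, 1,1, 3,4,4.58,6,8.41,9,9]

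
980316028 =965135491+15180537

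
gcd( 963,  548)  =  1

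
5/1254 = 5/1254 = 0.00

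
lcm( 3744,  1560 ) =18720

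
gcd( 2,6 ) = 2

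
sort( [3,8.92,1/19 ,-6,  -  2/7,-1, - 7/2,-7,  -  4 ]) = [ - 7,- 6, - 4, - 7/2, - 1,  -  2/7,  1/19,3,8.92] 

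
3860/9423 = 3860/9423 = 0.41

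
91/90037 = 91/90037  =  0.00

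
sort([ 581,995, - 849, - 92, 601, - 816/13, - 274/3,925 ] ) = [ - 849, - 92, - 274/3, - 816/13,581,601,925,995]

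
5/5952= 5/5952 = 0.00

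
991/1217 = 991/1217 = 0.81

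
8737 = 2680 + 6057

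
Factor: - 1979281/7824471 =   -  3^( - 1)*17^( - 1)*153421^( - 1)*1979281^1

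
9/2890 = 9/2890 = 0.00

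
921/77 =921/77 = 11.96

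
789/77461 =789/77461=0.01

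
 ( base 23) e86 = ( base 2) 1110110101100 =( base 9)11370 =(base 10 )7596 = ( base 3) 101102100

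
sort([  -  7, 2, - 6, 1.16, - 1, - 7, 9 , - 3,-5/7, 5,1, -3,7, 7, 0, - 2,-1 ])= [ - 7, - 7, - 6, - 3, - 3,-2, - 1, - 1,  -  5/7, 0, 1 , 1.16,  2, 5, 7, 7, 9]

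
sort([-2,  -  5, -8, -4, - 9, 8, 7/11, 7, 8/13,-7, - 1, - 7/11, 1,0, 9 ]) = [-9, - 8, - 7 , - 5 , - 4, - 2, - 1, - 7/11,0,8/13, 7/11, 1,7 , 8,9] 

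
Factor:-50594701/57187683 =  - 3^( - 2)*7^(-1)*19^1*23^( - 1)*47^1*53^1 * 61^( - 1)*647^( - 1)*1069^1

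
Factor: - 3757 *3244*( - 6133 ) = 2^2*13^1*17^2*811^1*6133^1 = 74747213164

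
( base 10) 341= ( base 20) h1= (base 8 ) 525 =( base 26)D3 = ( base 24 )e5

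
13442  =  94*143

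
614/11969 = 614/11969 = 0.05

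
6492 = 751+5741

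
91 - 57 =34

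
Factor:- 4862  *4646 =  - 2^2*11^1* 13^1*17^1*23^1*  101^1= - 22588852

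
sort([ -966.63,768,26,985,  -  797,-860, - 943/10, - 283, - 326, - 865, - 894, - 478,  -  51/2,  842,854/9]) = [ - 966.63, - 894, - 865, - 860, -797, - 478, - 326, - 283 , - 943/10, - 51/2,26,  854/9 , 768,  842,  985 ] 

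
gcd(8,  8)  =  8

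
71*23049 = 1636479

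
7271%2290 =401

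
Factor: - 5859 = -3^3*7^1*31^1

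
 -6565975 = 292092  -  6858067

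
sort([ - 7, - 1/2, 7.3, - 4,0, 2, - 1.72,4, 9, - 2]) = [ - 7, - 4,-2, - 1.72, - 1/2, 0, 2, 4,7.3,9 ] 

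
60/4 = 15=15.00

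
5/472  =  5/472 = 0.01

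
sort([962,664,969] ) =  [664,962,969]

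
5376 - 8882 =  - 3506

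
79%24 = 7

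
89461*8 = 715688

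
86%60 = 26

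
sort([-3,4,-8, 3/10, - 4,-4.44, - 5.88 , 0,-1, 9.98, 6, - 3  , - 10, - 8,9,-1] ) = [-10, - 8,-8,-5.88,-4.44,-4,-3,- 3,- 1, - 1,0,3/10, 4,6, 9,9.98]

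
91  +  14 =105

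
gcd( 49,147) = 49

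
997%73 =48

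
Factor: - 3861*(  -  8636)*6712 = 223802216352 =2^5*3^3*11^1*13^1*17^1*127^1*839^1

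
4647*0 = 0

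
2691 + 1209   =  3900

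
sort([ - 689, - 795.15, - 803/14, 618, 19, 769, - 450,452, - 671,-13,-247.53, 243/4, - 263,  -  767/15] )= [ - 795.15, - 689, - 671, - 450, - 263, - 247.53,-803/14, - 767/15, - 13,  19, 243/4,452, 618,769 ] 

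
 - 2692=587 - 3279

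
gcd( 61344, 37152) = 864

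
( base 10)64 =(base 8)100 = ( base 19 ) 37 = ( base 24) 2G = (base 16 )40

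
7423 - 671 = 6752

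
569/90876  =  569/90876 = 0.01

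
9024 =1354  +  7670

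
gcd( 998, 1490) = 2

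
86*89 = 7654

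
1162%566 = 30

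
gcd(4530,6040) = 1510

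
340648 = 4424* 77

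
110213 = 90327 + 19886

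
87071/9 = 87071/9  =  9674.56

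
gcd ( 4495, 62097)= 1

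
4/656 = 1/164 = 0.01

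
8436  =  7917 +519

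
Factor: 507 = 3^1*13^2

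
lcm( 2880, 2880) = 2880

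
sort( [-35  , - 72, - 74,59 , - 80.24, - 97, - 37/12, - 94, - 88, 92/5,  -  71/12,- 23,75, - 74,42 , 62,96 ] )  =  [ - 97, - 94, - 88, - 80.24, - 74, - 74 , - 72,  -  35, - 23, - 71/12,  -  37/12, 92/5,42,59,62, 75,  96]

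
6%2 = 0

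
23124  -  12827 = 10297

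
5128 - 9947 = -4819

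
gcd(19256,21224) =8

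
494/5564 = 19/214   =  0.09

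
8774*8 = 70192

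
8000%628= 464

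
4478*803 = 3595834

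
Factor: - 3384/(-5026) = 1692/2513 = 2^2*3^2*7^( - 1)*47^1*359^( - 1)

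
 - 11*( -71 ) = 781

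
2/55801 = 2/55801= 0.00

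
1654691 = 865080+789611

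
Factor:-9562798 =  - 2^1*7^1*37^1*18461^1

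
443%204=35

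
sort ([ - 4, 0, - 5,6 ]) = [  -  5, - 4, 0, 6]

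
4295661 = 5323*807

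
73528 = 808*91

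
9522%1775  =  647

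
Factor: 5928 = 2^3*3^1 * 13^1*19^1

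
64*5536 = 354304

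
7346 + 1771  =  9117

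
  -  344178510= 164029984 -508208494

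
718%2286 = 718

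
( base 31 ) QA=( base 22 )1F2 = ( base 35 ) nb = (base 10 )816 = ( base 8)1460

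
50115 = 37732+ 12383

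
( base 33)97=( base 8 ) 460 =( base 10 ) 304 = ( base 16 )130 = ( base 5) 2204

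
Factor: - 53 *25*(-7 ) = 5^2*7^1*53^1 = 9275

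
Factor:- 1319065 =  - 5^1*11^1 * 29^1 * 827^1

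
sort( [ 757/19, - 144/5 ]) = [ - 144/5,757/19]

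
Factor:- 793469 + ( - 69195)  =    -  862664 =- 2^3*11^1*9803^1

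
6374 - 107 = 6267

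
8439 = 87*97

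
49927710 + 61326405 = 111254115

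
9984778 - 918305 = 9066473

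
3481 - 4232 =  - 751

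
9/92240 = 9/92240 = 0.00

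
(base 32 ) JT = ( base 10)637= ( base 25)10C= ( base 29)ls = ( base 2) 1001111101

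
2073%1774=299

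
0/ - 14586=0/1  =  - 0.00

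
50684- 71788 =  - 21104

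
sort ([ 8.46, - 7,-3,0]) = [-7,-3  ,  0, 8.46]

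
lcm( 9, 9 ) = 9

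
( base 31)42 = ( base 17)77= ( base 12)A6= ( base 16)7E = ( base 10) 126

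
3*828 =2484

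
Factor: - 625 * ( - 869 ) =543125= 5^4*  11^1*79^1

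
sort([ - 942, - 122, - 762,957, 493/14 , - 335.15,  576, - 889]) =[-942, - 889,  -  762 ,-335.15,- 122,493/14,576,957 ] 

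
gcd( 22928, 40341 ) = 1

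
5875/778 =5875/778  =  7.55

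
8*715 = 5720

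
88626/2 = 44313 = 44313.00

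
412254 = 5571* 74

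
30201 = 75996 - 45795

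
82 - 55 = 27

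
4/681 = 4/681 = 0.01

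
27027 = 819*33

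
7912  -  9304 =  - 1392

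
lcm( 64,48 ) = 192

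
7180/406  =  3590/203 = 17.68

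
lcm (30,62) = 930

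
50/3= 50/3= 16.67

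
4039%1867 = 305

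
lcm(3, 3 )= 3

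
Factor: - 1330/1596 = - 2^( - 1)*3^( - 1)*5^1  =  -  5/6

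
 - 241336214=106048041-347384255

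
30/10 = 3 = 3.00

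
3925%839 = 569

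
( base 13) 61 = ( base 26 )31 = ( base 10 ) 79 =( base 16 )4f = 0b1001111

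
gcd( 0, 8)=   8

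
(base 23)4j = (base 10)111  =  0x6f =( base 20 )5B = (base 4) 1233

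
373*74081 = 27632213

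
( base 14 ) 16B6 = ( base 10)4080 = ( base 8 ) 7760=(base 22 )89a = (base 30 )4g0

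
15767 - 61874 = -46107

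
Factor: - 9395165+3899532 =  - 5495633 = - 11^1*13^1 * 38431^1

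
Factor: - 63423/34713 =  - 3^5* 7^( - 1 ) * 19^( - 1) = - 243/133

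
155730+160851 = 316581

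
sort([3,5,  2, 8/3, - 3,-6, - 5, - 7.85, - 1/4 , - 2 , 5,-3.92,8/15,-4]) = [ - 7.85,  -  6, - 5, - 4, -3.92, - 3, - 2, - 1/4,  8/15, 2, 8/3, 3,5 , 5]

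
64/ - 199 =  - 64/199 = -0.32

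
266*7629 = 2029314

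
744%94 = 86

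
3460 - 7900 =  - 4440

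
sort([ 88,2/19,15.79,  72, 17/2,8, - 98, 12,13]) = [ - 98,2/19, 8, 17/2, 12, 13, 15.79, 72,88]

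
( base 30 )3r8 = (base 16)dbe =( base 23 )6em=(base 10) 3518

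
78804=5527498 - 5448694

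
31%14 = 3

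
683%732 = 683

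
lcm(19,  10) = 190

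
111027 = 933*119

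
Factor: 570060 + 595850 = 2^1*5^1*31^1*3761^1 = 1165910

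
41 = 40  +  1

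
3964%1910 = 144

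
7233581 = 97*74573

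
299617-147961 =151656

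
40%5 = 0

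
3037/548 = 5 + 297/548 = 5.54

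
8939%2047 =751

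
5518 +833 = 6351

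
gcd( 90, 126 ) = 18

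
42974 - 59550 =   -  16576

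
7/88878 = 7/88878=0.00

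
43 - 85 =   -  42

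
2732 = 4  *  683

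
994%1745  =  994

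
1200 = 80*15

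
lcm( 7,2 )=14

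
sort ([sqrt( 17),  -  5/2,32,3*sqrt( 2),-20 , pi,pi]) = [ - 20, - 5/2,pi,pi,  sqrt (17 ),3*sqrt(2),32 ]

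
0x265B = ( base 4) 2121123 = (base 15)2D99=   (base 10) 9819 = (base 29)BJH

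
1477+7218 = 8695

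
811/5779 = 811/5779 = 0.14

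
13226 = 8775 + 4451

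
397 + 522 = 919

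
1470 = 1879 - 409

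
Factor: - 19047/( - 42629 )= 21/47 = 3^1*7^1 * 47^(-1 )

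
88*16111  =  1417768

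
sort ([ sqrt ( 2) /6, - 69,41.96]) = [ - 69,sqrt( 2)/6,41.96 ] 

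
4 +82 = 86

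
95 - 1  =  94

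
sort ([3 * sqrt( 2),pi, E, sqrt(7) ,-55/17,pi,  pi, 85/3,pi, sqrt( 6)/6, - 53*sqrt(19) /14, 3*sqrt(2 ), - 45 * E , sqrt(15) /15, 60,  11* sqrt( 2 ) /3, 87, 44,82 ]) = [ - 45 *E, - 53*sqrt (19 )/14, -55/17,sqrt(15)/15,sqrt( 6 ) /6,sqrt( 7 ),E,  pi,pi,pi,pi , 3*sqrt( 2), 3*sqrt(2 ),  11*sqrt( 2 )/3, 85/3, 44,60, 82, 87]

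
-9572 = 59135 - 68707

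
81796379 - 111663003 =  - 29866624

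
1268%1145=123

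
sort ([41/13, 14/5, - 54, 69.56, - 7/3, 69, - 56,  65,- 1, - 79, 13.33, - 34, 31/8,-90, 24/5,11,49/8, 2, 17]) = [ - 90 , - 79, - 56, - 54, - 34, - 7/3, - 1, 2,14/5, 41/13, 31/8, 24/5,49/8, 11, 13.33, 17,65, 69,69.56] 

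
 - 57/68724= - 1 + 22889/22908 = - 0.00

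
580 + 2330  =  2910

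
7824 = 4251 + 3573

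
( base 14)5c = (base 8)122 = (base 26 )34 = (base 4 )1102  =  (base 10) 82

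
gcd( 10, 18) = 2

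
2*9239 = 18478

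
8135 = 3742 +4393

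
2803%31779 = 2803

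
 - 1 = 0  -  1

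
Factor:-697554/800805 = -2^1*3^1*5^ ( - 1 )*11^1 *13^1 * 197^( - 1 ) = - 858/985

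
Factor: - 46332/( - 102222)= 286/631 = 2^1*11^1*13^1*631^( - 1)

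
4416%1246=678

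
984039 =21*46859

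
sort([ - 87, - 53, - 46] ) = [ - 87, - 53, - 46 ] 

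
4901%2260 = 381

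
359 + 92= 451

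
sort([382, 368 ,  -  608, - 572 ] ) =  [ - 608, - 572, 368 , 382]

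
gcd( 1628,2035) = 407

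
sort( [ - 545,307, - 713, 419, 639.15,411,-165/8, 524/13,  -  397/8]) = [ - 713,  -  545 ,  -  397/8,  -  165/8, 524/13 , 307, 411, 419, 639.15 ] 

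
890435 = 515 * 1729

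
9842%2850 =1292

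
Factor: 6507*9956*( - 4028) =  - 260948711376= - 2^4*3^3*19^2*53^1*131^1*241^1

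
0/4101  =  0= 0.00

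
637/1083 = 637/1083 = 0.59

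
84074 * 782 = 65745868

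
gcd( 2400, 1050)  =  150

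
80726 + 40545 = 121271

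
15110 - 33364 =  - 18254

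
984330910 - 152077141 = 832253769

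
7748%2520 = 188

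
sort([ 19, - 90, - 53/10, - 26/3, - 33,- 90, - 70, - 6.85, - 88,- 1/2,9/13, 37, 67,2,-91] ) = [ - 91, - 90, - 90, - 88,-70,  -  33,-26/3,-6.85, - 53/10 , - 1/2,9/13,2,19,37,67]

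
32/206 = 16/103 = 0.16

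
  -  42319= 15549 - 57868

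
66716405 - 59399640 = 7316765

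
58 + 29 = 87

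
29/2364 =29/2364  =  0.01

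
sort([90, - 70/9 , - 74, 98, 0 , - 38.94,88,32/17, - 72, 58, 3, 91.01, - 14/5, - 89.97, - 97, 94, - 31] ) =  [-97, - 89.97, - 74,-72, - 38.94, - 31, - 70/9 , - 14/5  ,  0, 32/17, 3,58, 88, 90,91.01, 94, 98]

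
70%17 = 2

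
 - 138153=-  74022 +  - 64131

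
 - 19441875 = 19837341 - 39279216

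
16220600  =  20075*808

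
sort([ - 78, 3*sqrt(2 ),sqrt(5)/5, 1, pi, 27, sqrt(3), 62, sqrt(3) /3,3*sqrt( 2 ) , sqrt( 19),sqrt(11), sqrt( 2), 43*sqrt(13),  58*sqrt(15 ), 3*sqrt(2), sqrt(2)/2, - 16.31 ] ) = [  -  78, - 16.31, sqrt(5)/5,sqrt( 3 )/3,sqrt(2)/2, 1, sqrt(2), sqrt(3),pi,  sqrt( 11 ),3*sqrt( 2), 3*sqrt( 2), 3*sqrt(2 ), sqrt(19), 27, 62, 43*sqrt(13),58*sqrt( 15) ]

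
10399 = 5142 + 5257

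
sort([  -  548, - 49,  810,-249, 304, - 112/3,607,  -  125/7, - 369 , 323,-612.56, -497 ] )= [ - 612.56, - 548, - 497, - 369, - 249 ,- 49 , - 112/3,-125/7,304,323, 607,810]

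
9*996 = 8964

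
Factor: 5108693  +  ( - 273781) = 2^5 * 151091^1 = 4834912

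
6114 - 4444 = 1670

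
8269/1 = 8269 = 8269.00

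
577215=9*64135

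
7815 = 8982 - 1167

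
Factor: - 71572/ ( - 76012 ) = 29^1*31^( - 1)*613^( - 1 )*617^1 = 17893/19003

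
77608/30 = 38804/15 = 2586.93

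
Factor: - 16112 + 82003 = 7^1 * 9413^1 = 65891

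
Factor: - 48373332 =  -2^2*3^1*7^1*103^1*5591^1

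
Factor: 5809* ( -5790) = -33634110  =  - 2^1*3^1*5^1*37^1*157^1 * 193^1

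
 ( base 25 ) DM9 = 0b10000111101100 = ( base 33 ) 7w5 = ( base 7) 34214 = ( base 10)8684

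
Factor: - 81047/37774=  - 2^( - 1) * 11^ ( - 1 )*17^(  -  1)*101^ ( - 1 )*81047^1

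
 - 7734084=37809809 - 45543893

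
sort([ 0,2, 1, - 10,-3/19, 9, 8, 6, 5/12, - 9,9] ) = [ - 10,  -  9,  -  3/19, 0, 5/12, 1, 2 , 6, 8,9, 9] 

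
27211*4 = 108844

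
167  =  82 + 85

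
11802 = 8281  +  3521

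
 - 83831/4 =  - 20958 + 1/4 = - 20957.75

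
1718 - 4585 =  - 2867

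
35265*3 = 105795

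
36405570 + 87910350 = 124315920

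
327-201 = 126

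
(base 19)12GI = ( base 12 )46a7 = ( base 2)1111011011111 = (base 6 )100331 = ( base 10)7903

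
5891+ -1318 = 4573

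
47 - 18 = 29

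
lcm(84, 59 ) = 4956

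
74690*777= 58034130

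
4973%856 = 693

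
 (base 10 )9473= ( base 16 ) 2501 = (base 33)8n2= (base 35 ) 7PN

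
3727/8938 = 3727/8938= 0.42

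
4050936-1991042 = 2059894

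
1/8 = 1/8  =  0.12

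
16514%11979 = 4535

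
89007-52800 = 36207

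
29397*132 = 3880404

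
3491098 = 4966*703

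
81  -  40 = 41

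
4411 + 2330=6741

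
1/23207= 1/23207=0.00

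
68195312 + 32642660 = 100837972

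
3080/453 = 3080/453 = 6.80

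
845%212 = 209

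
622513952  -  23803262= 598710690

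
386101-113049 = 273052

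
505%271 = 234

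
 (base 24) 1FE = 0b1110110110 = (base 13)581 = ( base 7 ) 2525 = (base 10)950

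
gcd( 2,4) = 2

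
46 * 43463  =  1999298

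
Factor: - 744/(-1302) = 4/7 = 2^2*7^( - 1)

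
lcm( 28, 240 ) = 1680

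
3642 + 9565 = 13207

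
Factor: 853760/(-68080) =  - 2^4*29^1 * 37^( - 1) = - 464/37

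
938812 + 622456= 1561268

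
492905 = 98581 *5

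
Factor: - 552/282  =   - 2^2* 23^1*47^(  -  1) = - 92/47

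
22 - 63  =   - 41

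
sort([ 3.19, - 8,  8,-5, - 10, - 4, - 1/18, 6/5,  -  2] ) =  [  -  10, - 8, - 5 , - 4, - 2, - 1/18, 6/5, 3.19, 8]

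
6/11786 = 3/5893 = 0.00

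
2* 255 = 510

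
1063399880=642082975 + 421316905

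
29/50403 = 29/50403=0.00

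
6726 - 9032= - 2306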